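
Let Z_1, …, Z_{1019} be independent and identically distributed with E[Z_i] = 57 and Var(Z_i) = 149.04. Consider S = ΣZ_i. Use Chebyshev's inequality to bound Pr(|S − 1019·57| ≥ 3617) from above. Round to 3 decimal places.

Var(S) = n·Var(Z_i) = 1019·149.04 = 151871.76.
Chebyshev: Pr(|S − 1019·57| ≥ 3617) ≤ Var(S)/3617² = 151871.76/13082689 = 0.0116.

0.012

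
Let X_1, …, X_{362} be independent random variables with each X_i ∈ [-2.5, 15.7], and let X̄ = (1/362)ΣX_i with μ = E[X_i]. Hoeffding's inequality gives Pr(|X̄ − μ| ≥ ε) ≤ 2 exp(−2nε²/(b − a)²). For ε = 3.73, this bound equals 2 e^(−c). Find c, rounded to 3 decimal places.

c = 2nε²/(b − a)² = 2·362·3.73² / 18.2² = 30.4098.

30.410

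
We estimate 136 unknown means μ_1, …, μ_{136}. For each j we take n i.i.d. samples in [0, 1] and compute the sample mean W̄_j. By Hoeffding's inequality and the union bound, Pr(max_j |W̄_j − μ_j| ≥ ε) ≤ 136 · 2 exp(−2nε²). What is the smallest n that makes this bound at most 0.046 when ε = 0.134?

242

Need 2·136·exp(−2nε²) ≤ 0.046, i.e. exp(−2nε²) ≤ 0.046/272.
So 2nε² ≥ ln(272/0.046) = 8.684916.
Hence n ≥ 8.684916/(2·0.134²) = 241.839.
The smallest integer n is 242.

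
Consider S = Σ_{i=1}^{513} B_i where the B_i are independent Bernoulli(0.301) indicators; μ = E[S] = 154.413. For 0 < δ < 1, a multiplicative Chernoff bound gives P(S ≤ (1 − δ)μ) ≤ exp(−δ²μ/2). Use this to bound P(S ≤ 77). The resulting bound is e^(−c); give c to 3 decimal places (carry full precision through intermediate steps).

Write 77 = (1 − δ)μ, so δ = 1 − 77/154.413 = 0.5013373…
Then the exponent is δ²μ/2 = (μ − 77)²/(2μ) = 19.405013.

19.405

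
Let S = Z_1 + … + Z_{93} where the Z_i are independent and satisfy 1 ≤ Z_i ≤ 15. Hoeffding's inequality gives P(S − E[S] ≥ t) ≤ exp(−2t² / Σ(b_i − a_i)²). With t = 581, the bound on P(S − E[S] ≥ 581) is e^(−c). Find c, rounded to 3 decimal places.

37.038

Σ(b_i − a_i)² = 93·(14)² = 18228.
c = 2t²/18228 = 2·581²/18228 = 37.0376.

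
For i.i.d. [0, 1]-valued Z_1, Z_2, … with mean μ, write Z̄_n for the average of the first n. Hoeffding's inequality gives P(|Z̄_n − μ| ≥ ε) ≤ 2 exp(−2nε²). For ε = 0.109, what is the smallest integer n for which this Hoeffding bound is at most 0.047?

Require 2·exp(−2nε²) ≤ 0.047, i.e. 2nε² ≥ ln(2/0.047) = 3.750755.
So n ≥ 3.750755 / (2·0.109²) = 157.847.
The smallest integer n is 158.

158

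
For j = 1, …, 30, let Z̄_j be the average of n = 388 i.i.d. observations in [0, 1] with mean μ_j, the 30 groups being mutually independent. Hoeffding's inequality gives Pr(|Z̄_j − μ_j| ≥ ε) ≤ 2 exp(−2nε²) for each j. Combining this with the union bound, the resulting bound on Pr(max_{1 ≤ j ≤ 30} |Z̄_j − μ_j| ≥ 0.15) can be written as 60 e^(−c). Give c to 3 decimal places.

17.460

Union bound over the 30 events: Pr(max_{1 ≤ j ≤ 30} |Z̄_j − μ_j| ≥ 0.15) ≤ 30·2·exp(−2nε²) = 60 exp(−2·388·0.15²).
So c = 2·388·0.15² = 17.4600.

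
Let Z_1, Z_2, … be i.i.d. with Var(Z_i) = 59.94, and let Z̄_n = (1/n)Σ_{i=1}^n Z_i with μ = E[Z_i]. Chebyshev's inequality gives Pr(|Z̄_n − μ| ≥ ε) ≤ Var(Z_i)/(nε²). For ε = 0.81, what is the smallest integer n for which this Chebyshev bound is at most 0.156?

Require 59.94/(n·0.81²) ≤ 0.156, i.e. n ≥ 59.94/(0.156·0.81²) = 585.628.
The smallest integer n is 586.

586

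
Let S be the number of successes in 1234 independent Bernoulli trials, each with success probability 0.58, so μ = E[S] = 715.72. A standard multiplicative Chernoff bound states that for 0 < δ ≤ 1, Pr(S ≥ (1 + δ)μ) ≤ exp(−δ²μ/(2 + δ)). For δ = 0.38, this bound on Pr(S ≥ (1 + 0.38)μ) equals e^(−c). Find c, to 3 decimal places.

43.424

c = δ²μ/(2 + δ) = 0.38²·715.72/(2 + 0.38) = 43.4244.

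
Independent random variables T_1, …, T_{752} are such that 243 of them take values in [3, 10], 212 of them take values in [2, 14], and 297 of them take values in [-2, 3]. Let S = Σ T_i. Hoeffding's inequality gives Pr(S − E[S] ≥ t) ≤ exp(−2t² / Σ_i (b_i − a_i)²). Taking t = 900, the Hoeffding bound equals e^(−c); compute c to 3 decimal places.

Σ(b_i − a_i)² = 243·7² + 212·12² + 297·5² = 49860.
c = 2t² / 49860 = 2·900² / 49860 = 32.4910.

32.491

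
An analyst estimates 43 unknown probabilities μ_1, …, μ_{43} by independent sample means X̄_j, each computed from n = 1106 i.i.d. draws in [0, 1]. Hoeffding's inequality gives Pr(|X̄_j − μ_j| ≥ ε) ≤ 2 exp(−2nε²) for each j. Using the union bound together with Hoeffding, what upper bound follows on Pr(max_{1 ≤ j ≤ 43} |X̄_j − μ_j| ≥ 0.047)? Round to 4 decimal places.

Per-experiment Hoeffding bound: 2·exp(−2·1106·0.047²) = 2·exp(−4.88631) = 0.015098.
Union bound over 43 events: 43·0.015098 = 0.64923.

0.6492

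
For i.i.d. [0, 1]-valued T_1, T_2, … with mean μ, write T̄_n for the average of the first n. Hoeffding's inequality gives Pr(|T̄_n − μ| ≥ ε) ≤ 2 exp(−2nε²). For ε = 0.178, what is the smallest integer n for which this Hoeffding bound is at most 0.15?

41

Require 2·exp(−2nε²) ≤ 0.15, i.e. 2nε² ≥ ln(2/0.15) = 2.590267.
So n ≥ 2.590267 / (2·0.178²) = 40.877.
The smallest integer n is 41.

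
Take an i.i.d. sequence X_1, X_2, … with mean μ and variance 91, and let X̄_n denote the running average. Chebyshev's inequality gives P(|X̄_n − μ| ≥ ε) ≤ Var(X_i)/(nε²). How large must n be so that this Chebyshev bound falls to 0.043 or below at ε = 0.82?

3148

Require 91/(n·0.82²) ≤ 0.043, i.e. n ≥ 91/(0.043·0.82²) = 3147.351.
The smallest integer n is 3148.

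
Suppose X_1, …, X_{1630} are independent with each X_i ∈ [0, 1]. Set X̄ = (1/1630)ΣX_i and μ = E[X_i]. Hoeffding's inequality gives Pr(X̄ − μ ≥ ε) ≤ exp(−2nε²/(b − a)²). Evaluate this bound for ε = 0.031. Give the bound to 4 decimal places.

0.0436

Exponent: 2nε²/(b − a)² = 2·1630·0.031² / 1² = 3.13286.
Bound = exp(−3.13286) = 0.04359.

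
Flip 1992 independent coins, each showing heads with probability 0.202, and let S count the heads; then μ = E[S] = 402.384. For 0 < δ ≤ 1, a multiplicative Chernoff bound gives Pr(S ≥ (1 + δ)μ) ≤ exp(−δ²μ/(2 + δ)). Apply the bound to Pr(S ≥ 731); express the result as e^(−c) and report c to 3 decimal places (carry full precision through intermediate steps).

95.280

Write 731 = (1 + δ)μ, so δ = 731/402.384 − 1 = 0.8166726…
Then the exponent is δ²μ/(2 + δ) = (731 − μ)² / (μ·(2 + δ)) = 95.279689.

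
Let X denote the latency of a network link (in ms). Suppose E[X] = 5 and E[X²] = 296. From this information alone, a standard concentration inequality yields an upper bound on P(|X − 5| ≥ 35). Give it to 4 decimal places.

The first two moments determine the variance, so Chebyshev's inequality is the sharpest standard bound available.
Var(X) = E[X²] − (E[X])² = 296 − 25 = 271.
Chebyshev's inequality: P(|X − μ| ≥ t) ≤ Var(X)/t² = 271/1225 = 0.2212.

0.2212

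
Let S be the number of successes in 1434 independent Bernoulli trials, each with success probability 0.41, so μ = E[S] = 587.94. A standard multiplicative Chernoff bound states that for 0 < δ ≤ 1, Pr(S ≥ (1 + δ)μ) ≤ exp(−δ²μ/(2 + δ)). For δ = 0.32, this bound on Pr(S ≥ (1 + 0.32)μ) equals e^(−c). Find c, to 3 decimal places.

25.950

c = δ²μ/(2 + δ) = 0.32²·587.94/(2 + 0.32) = 25.9505.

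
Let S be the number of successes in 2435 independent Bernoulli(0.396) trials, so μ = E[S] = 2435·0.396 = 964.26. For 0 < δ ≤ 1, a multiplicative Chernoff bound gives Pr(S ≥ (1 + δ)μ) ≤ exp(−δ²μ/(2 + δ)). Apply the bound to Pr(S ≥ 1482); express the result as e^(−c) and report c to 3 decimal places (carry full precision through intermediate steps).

Write 1482 = (1 + δ)μ, so δ = 1482/964.26 − 1 = 0.5369299…
Then the exponent is δ²μ/(2 + δ) = (1482 − μ)² / (μ·(2 + δ)) = 109.577358.

109.577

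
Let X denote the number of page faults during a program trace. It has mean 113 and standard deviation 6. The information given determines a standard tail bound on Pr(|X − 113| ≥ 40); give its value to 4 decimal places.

0.0225

Mean and variance are known, so Chebyshev's inequality applies.
Chebyshev: Pr(|X − μ| ≥ t) ≤ Var(X)/t².
Var(X) = σ² = 6² = 36.
Bound = 36 / 1600 = 0.0225.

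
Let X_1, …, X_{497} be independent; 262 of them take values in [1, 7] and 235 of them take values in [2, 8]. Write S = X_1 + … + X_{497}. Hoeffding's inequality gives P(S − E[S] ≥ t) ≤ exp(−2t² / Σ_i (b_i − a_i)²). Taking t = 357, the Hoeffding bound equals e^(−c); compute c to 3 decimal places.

14.246

Σ(b_i − a_i)² = 262·6² + 235·6² = 17892.
c = 2t² / 17892 = 2·357² / 17892 = 14.2465.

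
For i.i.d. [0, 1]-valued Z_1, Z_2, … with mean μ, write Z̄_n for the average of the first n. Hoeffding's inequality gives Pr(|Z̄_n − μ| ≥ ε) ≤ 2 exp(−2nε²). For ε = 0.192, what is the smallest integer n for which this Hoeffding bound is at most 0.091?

42

Require 2·exp(−2nε²) ≤ 0.091, i.e. 2nε² ≥ ln(2/0.091) = 3.090043.
So n ≥ 3.090043 / (2·0.192²) = 41.911.
The smallest integer n is 42.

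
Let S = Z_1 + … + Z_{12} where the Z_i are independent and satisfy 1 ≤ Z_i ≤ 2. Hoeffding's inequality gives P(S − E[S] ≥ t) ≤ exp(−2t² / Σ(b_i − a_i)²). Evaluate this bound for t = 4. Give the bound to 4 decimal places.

0.0695

Σ(b_i − a_i)² = 12·(1)² = 12.
Exponent = 2·4²/12 = 2.6667.
Bound = exp(−2.6667) = 0.06948.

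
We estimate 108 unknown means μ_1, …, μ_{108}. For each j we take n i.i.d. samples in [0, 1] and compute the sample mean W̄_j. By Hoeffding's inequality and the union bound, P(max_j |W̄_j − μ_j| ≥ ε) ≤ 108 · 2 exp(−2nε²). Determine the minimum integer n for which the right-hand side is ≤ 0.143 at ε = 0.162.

140

Need 2·108·exp(−2nε²) ≤ 0.143, i.e. exp(−2nε²) ≤ 0.143/216.
So 2nε² ≥ ln(216/0.143) = 7.320189.
Hence n ≥ 7.320189/(2·0.162²) = 139.464.
The smallest integer n is 140.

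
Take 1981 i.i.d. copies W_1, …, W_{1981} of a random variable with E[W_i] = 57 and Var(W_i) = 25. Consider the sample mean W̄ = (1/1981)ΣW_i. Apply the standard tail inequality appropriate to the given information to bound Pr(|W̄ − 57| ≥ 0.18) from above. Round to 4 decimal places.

0.3895

With mean and variance of each term known, Chebyshev's inequality bounds the deviation of the sum (or sample mean).
Var(W̄) = Var(W_i)/n = 25/1981 = 0.01262.
Chebyshev: Pr(|W̄ − 57| ≥ 0.18) ≤ Var(W̄)/(0.18)² = 25/(1981·0.18²) = 0.3895.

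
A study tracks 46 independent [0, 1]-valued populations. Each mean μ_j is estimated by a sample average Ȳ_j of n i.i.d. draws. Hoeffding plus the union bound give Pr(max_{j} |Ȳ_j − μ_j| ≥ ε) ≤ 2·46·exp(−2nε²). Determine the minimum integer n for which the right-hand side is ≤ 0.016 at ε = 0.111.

352

Need 2·46·exp(−2nε²) ≤ 0.016, i.e. exp(−2nε²) ≤ 0.016/92.
So 2nε² ≥ ln(92/0.016) = 8.656955.
Hence n ≥ 8.656955/(2·0.111²) = 351.309.
The smallest integer n is 352.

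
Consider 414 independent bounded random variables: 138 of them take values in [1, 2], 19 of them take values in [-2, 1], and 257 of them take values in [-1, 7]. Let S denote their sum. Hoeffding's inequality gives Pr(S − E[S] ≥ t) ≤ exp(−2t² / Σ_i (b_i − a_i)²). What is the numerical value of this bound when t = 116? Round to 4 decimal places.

Σ(b_i − a_i)² = 138·1² + 19·3² + 257·8² = 16757.
Exponent = 2·116² / 16757 = 1.60602.
Bound = exp(−1.60602) = 0.20069.

0.2007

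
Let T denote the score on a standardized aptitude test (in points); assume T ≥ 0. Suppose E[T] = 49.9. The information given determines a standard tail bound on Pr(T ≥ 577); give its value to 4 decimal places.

0.0865

Only the mean of a non-negative variable is known, so Markov's inequality is the applicable tail bound.
Markov's inequality: for a non-negative random variable, Pr(T ≥ a) ≤ E[T]/a.
Here E[T] = 49.9 and a = 577, so the bound is 49.9/577 = 0.0865.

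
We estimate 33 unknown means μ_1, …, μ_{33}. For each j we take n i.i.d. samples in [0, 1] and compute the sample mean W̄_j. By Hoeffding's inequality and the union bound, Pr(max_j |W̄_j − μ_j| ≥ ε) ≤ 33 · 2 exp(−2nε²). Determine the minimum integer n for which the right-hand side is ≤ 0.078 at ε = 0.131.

197

Need 2·33·exp(−2nε²) ≤ 0.078, i.e. exp(−2nε²) ≤ 0.078/66.
So 2nε² ≥ ln(66/0.078) = 6.740701.
Hence n ≥ 6.740701/(2·0.131²) = 196.396.
The smallest integer n is 197.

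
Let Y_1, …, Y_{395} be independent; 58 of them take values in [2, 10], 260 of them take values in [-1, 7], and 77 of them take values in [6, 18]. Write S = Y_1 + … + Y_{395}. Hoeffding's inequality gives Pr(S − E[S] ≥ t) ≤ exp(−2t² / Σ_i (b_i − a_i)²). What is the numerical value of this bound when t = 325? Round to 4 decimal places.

0.0012

Σ(b_i − a_i)² = 58·8² + 260·8² + 77·12² = 31440.
Exponent = 2·325² / 31440 = 6.71915.
Bound = exp(−6.71915) = 0.00121.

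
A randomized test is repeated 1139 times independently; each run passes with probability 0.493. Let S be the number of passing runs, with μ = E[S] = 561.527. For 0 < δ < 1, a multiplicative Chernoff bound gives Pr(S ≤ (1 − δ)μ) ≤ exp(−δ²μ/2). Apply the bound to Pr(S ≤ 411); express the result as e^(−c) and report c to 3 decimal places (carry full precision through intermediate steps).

Write 411 = (1 − δ)μ, so δ = 1 − 411/561.527 = 0.2680673…
Then the exponent is δ²μ/2 = (μ − 411)²/(2μ) = 20.175680.

20.176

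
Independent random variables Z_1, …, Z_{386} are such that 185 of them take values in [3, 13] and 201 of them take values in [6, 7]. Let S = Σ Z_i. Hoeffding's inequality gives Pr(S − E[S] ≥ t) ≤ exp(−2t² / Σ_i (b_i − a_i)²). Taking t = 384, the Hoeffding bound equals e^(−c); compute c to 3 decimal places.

Σ(b_i − a_i)² = 185·10² + 201·1² = 18701.
c = 2t² / 18701 = 2·384² / 18701 = 15.7699.

15.770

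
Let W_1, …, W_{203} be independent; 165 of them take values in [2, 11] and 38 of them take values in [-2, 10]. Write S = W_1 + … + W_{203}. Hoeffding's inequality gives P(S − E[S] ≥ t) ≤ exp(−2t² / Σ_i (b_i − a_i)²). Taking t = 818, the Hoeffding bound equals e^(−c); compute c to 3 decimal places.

71.044

Σ(b_i − a_i)² = 165·9² + 38·12² = 18837.
c = 2t² / 18837 = 2·818² / 18837 = 71.0436.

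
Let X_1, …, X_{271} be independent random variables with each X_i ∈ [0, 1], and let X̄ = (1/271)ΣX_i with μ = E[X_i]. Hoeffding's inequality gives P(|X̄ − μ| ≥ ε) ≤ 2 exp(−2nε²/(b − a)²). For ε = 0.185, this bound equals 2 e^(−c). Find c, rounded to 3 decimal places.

c = 2nε²/(b − a)² = 2·271·0.185² / 1² = 18.5499.

18.550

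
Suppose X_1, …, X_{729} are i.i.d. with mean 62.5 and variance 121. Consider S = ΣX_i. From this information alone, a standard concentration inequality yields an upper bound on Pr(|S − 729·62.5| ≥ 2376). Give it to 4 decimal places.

With mean and variance of each term known, Chebyshev's inequality bounds the deviation of the sum (or sample mean).
Var(S) = n·Var(X_i) = 729·121 = 88209.
Chebyshev: Pr(|S − 729·62.5| ≥ 2376) ≤ Var(S)/2376² = 88209/5645376 = 0.0156.

0.0156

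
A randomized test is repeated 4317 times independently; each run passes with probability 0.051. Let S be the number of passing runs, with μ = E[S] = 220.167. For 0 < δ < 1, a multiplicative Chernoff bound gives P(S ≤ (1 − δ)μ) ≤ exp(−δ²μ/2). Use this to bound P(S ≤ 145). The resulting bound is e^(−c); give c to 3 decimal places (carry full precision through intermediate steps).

Write 145 = (1 − δ)μ, so δ = 1 − 145/220.167 = 0.341409…
Then the exponent is δ²μ/2 = (μ − 145)²/(2μ) = 12.831346.

12.831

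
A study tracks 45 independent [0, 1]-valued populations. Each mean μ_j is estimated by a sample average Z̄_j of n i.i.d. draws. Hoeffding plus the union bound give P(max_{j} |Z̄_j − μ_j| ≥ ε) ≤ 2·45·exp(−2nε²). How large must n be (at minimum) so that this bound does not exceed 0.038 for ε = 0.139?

Need 2·45·exp(−2nε²) ≤ 0.038, i.e. exp(−2nε²) ≤ 0.038/90.
So 2nε² ≥ ln(90/0.038) = 7.769979.
Hence n ≥ 7.769979/(2·0.139²) = 201.076.
The smallest integer n is 202.

202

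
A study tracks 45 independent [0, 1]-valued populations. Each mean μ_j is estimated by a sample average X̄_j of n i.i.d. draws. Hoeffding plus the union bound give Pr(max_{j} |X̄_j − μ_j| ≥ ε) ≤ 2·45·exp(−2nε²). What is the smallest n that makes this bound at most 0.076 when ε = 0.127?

220

Need 2·45·exp(−2nε²) ≤ 0.076, i.e. exp(−2nε²) ≤ 0.076/90.
So 2nε² ≥ ln(90/0.076) = 7.076832.
Hence n ≥ 7.076832/(2·0.127²) = 219.382.
The smallest integer n is 220.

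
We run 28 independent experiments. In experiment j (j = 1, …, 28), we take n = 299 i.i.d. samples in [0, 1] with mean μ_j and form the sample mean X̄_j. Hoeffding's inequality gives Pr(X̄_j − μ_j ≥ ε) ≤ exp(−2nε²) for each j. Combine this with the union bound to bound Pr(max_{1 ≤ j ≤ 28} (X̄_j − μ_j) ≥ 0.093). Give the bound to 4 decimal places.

0.1588

Per-experiment Hoeffding bound: exp(−2·299·0.093²) = exp(−5.17210) = 0.0056726.
Union bound over 28 events: 28·0.0056726 = 0.15883.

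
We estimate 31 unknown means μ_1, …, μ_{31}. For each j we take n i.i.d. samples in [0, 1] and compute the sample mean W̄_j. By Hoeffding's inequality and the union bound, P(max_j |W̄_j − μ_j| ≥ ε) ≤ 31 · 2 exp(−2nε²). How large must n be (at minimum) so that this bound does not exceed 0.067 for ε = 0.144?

Need 2·31·exp(−2nε²) ≤ 0.067, i.e. exp(−2nε²) ≤ 0.067/62.
So 2nε² ≥ ln(62/0.067) = 6.830197.
Hence n ≥ 6.830197/(2·0.144²) = 164.694.
The smallest integer n is 165.

165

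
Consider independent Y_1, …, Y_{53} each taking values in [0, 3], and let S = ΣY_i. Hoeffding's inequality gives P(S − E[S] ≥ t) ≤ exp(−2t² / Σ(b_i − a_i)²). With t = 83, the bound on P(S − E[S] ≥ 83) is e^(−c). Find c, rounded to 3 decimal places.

28.885

Σ(b_i − a_i)² = 53·(3)² = 477.
c = 2t²/477 = 2·83²/477 = 28.8847.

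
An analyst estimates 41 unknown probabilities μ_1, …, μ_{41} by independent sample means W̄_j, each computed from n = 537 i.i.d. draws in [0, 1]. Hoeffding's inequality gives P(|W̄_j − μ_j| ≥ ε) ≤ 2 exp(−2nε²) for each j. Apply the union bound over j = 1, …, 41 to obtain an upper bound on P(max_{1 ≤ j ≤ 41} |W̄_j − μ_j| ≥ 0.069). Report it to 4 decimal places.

Per-experiment Hoeffding bound: 2·exp(−2·537·0.069²) = 2·exp(−5.11331) = 0.012032.
Union bound over 41 events: 41·0.012032 = 0.49332.

0.4933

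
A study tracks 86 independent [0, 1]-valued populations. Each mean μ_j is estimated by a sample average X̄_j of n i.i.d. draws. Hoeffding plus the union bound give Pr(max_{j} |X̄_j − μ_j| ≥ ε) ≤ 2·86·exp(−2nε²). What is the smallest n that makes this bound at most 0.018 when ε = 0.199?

116

Need 2·86·exp(−2nε²) ≤ 0.018, i.e. exp(−2nε²) ≤ 0.018/172.
So 2nε² ≥ ln(172/0.018) = 9.164878.
Hence n ≥ 9.164878/(2·0.199²) = 115.715.
The smallest integer n is 116.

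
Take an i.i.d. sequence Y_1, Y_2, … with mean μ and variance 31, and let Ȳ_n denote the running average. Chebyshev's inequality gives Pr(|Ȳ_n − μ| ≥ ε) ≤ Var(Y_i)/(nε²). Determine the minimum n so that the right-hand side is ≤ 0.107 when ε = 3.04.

Require 31/(n·3.04²) ≤ 0.107, i.e. n ≥ 31/(0.107·3.04²) = 31.350.
The smallest integer n is 32.

32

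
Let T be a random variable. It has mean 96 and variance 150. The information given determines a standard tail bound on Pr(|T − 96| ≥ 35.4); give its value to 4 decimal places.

Mean and variance are known, so Chebyshev's inequality applies.
Chebyshev: Pr(|T − μ| ≥ t) ≤ Var(T)/t².
Bound = 150 / 1253.16 = 0.1197.

0.1197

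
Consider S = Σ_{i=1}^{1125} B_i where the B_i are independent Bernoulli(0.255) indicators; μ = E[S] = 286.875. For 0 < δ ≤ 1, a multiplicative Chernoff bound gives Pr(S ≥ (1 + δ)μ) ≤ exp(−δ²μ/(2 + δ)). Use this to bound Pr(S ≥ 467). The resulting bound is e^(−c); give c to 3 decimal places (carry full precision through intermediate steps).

43.038

Write 467 = (1 + δ)μ, so δ = 467/286.875 − 1 = 0.6278867…
Then the exponent is δ²μ/(2 + δ) = (467 − μ)² / (μ·(2 + δ)) = 43.037660.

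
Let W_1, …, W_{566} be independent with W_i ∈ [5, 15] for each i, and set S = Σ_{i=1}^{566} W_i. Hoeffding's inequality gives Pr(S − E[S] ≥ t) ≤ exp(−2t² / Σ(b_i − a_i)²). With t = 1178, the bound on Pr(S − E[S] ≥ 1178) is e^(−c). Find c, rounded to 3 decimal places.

Σ(b_i − a_i)² = 566·(10)² = 56600.
c = 2t²/56600 = 2·1178²/56600 = 49.0348.

49.035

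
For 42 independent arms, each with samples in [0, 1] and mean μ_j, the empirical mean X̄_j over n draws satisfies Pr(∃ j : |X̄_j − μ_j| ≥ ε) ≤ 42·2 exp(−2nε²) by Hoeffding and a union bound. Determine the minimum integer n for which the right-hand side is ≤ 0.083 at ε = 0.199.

Need 2·42·exp(−2nε²) ≤ 0.083, i.e. exp(−2nε²) ≤ 0.083/84.
So 2nε² ≥ ln(84/0.083) = 6.919731.
Hence n ≥ 6.919731/(2·0.199²) = 87.368.
The smallest integer n is 88.

88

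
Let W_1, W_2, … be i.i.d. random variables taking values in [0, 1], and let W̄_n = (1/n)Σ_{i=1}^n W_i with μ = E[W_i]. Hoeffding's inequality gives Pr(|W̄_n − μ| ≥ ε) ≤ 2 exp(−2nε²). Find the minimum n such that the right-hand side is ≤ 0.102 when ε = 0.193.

Require 2·exp(−2nε²) ≤ 0.102, i.e. 2nε² ≥ ln(2/0.102) = 2.975930.
So n ≥ 2.975930 / (2·0.193²) = 39.946.
The smallest integer n is 40.

40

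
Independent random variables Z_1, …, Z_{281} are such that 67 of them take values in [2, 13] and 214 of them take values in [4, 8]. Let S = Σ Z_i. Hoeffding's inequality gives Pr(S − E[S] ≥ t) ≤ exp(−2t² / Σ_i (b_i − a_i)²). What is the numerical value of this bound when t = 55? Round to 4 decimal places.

Σ(b_i − a_i)² = 67·11² + 214·4² = 11531.
Exponent = 2·55² / 11531 = 0.52467.
Bound = exp(−0.52467) = 0.59175.

0.5917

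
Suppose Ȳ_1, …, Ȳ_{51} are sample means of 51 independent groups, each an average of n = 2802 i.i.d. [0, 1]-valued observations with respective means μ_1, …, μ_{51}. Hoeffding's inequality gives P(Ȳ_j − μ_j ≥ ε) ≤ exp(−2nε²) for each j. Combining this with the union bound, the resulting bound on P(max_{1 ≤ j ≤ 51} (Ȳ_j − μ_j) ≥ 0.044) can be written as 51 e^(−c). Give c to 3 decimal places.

10.849

Union bound over the 51 events: P(max_{1 ≤ j ≤ 51} (Ȳ_j − μ_j) ≥ 0.044) ≤ 51·exp(−2nε²) = 51 exp(−2·2802·0.044²).
So c = 2·2802·0.044² = 10.8493.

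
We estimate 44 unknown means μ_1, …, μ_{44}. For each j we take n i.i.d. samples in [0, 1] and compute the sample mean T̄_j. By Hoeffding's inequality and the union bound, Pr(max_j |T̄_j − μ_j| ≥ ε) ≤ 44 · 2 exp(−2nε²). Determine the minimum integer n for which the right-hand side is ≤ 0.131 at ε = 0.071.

646

Need 2·44·exp(−2nε²) ≤ 0.131, i.e. exp(−2nε²) ≤ 0.131/88.
So 2nε² ≥ ln(88/0.131) = 6.509895.
Hence n ≥ 6.509895/(2·0.071²) = 645.695.
The smallest integer n is 646.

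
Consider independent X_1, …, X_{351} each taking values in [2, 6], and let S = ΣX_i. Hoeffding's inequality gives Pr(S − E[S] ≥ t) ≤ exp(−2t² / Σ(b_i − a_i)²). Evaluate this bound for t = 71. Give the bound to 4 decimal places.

Σ(b_i − a_i)² = 351·(4)² = 5616.
Exponent = 2·71²/5616 = 1.7952.
Bound = exp(−1.7952) = 0.16609.

0.1661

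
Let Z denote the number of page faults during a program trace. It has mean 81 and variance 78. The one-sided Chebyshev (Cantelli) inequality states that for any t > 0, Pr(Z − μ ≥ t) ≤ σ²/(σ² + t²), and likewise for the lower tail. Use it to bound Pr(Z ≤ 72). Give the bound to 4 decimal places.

Here σ² = 78 and t = 9, so σ² + t² = 159.
Cantelli's bound: 78/159 = 0.4906.

0.4906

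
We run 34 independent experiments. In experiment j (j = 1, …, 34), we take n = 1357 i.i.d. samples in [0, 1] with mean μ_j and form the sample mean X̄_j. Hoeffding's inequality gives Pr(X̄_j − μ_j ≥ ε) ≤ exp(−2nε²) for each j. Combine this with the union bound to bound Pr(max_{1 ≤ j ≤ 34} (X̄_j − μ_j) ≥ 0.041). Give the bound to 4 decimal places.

0.3549

Per-experiment Hoeffding bound: exp(−2·1357·0.041²) = exp(−4.56223) = 0.010439.
Union bound over 34 events: 34·0.010439 = 0.35492.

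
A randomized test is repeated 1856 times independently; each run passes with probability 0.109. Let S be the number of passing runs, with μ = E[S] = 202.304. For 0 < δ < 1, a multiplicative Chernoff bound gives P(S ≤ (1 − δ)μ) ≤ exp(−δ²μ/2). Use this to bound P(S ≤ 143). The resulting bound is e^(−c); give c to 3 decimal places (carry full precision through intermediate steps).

Write 143 = (1 − δ)μ, so δ = 1 − 143/202.304 = 0.293143…
Then the exponent is δ²μ/2 = (μ − 143)²/(2μ) = 8.692276.

8.692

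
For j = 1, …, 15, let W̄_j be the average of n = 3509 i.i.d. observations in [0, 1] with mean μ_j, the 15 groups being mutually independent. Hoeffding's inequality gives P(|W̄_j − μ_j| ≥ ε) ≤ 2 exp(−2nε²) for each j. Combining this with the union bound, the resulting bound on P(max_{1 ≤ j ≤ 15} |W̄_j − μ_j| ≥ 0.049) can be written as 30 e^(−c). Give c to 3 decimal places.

Union bound over the 15 events: P(max_{1 ≤ j ≤ 15} |W̄_j − μ_j| ≥ 0.049) ≤ 15·2·exp(−2nε²) = 30 exp(−2·3509·0.049²).
So c = 2·3509·0.049² = 16.8502.

16.850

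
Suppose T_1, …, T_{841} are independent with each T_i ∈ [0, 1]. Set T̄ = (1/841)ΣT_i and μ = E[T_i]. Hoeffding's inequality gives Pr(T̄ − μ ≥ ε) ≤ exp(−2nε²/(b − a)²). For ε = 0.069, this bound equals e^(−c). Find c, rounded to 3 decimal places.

8.008

c = 2nε²/(b − a)² = 2·841·0.069² / 1² = 8.0080.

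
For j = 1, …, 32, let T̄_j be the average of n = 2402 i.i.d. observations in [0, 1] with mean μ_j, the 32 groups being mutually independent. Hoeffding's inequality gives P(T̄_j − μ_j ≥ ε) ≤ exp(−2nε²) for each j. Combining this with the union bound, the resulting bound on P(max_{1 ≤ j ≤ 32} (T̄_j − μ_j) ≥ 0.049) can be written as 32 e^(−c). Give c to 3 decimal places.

11.534

Union bound over the 32 events: P(max_{1 ≤ j ≤ 32} (T̄_j − μ_j) ≥ 0.049) ≤ 32·exp(−2nε²) = 32 exp(−2·2402·0.049²).
So c = 2·2402·0.049² = 11.5344.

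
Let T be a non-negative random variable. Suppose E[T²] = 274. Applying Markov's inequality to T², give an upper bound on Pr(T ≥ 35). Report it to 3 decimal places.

0.224

Since T ≥ 0, the event {T ≥ 35} is the same as {T² ≥ 1225}.
Markov's inequality applied to T² gives Pr(T² ≥ 1225) ≤ E[T²]/1225 = 274/1225 = 0.2237.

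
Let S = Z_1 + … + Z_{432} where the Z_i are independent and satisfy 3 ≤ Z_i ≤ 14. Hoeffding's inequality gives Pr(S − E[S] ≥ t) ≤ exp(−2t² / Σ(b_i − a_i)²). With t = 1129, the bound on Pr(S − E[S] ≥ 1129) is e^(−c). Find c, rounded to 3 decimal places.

48.770

Σ(b_i − a_i)² = 432·(11)² = 52272.
c = 2t²/52272 = 2·1129²/52272 = 48.7696.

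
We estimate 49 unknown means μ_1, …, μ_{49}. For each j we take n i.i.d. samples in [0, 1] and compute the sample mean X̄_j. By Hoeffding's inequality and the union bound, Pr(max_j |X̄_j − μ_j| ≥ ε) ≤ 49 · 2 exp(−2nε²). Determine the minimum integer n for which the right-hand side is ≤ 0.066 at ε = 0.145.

174

Need 2·49·exp(−2nε²) ≤ 0.066, i.e. exp(−2nε²) ≤ 0.066/98.
So 2nε² ≥ ln(98/0.066) = 7.303068.
Hence n ≥ 7.303068/(2·0.145²) = 173.676.
The smallest integer n is 174.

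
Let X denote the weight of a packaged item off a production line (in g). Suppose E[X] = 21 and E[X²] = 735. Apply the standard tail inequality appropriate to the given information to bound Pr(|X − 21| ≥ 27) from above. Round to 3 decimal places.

0.403

The first two moments determine the variance, so Chebyshev's inequality is the sharpest standard bound available.
Var(X) = E[X²] − (E[X])² = 735 − 441 = 294.
Chebyshev's inequality: Pr(|X − μ| ≥ t) ≤ Var(X)/t² = 294/729 = 0.4033.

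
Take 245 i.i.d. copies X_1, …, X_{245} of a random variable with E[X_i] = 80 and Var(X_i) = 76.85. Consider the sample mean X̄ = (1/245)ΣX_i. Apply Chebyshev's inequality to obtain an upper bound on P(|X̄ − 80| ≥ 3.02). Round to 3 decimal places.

Var(X̄) = Var(X_i)/n = 76.85/245 = 0.31367.
Chebyshev: P(|X̄ − 80| ≥ 3.02) ≤ Var(X̄)/(3.02)² = 76.85/(245·3.02²) = 0.0344.

0.034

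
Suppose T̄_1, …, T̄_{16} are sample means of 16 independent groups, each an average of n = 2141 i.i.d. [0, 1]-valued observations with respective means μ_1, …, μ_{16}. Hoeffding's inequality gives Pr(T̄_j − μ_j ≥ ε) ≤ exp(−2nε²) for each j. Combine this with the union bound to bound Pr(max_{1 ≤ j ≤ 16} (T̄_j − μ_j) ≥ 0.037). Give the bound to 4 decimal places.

0.0455

Per-experiment Hoeffding bound: exp(−2·2141·0.037²) = exp(−5.86206) = 0.0028454.
Union bound over 16 events: 16·0.0028454 = 0.04553.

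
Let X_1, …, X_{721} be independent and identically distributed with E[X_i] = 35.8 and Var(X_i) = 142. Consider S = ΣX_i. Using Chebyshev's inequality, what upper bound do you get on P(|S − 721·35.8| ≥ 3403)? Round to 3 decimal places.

Var(S) = n·Var(X_i) = 721·142 = 102382.
Chebyshev: P(|S − 721·35.8| ≥ 3403) ≤ Var(S)/3403² = 102382/11580409 = 0.0088.

0.009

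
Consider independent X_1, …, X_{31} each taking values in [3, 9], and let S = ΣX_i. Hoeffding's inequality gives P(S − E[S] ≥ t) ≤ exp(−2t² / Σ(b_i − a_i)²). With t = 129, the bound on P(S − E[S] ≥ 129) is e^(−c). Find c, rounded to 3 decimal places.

29.823

Σ(b_i − a_i)² = 31·(6)² = 1116.
c = 2t²/1116 = 2·129²/1116 = 29.8226.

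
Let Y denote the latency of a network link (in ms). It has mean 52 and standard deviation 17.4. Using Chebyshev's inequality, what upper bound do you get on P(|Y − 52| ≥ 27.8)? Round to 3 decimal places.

0.392

Chebyshev: P(|Y − μ| ≥ t) ≤ Var(Y)/t².
Var(Y) = σ² = 17.4² = 302.76.
Bound = 302.76 / 772.84 = 0.3917.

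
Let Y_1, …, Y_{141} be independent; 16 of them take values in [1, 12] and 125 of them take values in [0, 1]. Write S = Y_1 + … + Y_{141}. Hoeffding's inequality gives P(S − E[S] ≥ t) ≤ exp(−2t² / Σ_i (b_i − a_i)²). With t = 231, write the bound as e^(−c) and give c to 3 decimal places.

51.782

Σ(b_i − a_i)² = 16·11² + 125·1² = 2061.
c = 2t² / 2061 = 2·231² / 2061 = 51.7817.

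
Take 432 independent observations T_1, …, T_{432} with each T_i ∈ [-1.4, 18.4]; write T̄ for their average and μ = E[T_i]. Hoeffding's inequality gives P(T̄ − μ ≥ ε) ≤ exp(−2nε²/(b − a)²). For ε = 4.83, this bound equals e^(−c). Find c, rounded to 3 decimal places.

51.414

c = 2nε²/(b − a)² = 2·432·4.83² / 19.8² = 51.4136.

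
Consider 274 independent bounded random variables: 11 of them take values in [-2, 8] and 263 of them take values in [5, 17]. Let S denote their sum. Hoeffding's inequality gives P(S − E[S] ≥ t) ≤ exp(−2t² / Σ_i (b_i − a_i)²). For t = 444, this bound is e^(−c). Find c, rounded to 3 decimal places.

10.117

Σ(b_i − a_i)² = 11·10² + 263·12² = 38972.
c = 2t² / 38972 = 2·444² / 38972 = 10.1168.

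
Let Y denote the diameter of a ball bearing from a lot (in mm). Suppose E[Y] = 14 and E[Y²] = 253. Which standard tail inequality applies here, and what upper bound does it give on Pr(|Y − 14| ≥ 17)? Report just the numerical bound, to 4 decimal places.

The first two moments determine the variance, so Chebyshev's inequality is the sharpest standard bound available.
Var(Y) = E[Y²] − (E[Y])² = 253 − 196 = 57.
Chebyshev's inequality: Pr(|Y − μ| ≥ t) ≤ Var(Y)/t² = 57/289 = 0.1972.

0.1972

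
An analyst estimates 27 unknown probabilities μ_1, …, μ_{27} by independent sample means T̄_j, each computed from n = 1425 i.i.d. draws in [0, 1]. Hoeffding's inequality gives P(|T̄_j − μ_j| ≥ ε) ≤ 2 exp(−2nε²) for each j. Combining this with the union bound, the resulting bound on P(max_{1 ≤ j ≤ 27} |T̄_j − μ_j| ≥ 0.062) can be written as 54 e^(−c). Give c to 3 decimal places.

10.955

Union bound over the 27 events: P(max_{1 ≤ j ≤ 27} |T̄_j − μ_j| ≥ 0.062) ≤ 27·2·exp(−2nε²) = 54 exp(−2·1425·0.062²).
So c = 2·1425·0.062² = 10.9554.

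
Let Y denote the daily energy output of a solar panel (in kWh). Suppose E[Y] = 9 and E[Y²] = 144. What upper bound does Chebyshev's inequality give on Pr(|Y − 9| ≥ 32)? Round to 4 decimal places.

0.0615

Var(Y) = E[Y²] − (E[Y])² = 144 − 81 = 63.
Chebyshev's inequality: Pr(|Y − μ| ≥ t) ≤ Var(Y)/t² = 63/1024 = 0.0615.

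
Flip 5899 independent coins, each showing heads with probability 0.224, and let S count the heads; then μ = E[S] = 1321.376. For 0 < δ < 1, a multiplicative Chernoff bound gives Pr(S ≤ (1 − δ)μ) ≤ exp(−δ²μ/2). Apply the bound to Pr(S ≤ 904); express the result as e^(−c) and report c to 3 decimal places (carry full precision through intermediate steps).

65.917

Write 904 = (1 − δ)μ, so δ = 1 − 904/1321.376 = 0.3158647…
Then the exponent is δ²μ/2 = (μ − 904)²/(2μ) = 65.917167.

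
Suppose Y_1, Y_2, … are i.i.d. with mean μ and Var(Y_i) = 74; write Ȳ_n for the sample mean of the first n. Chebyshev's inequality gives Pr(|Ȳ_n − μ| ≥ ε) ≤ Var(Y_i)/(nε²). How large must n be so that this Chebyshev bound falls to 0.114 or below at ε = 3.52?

Require 74/(n·3.52²) ≤ 0.114, i.e. n ≥ 74/(0.114·3.52²) = 52.389.
The smallest integer n is 53.

53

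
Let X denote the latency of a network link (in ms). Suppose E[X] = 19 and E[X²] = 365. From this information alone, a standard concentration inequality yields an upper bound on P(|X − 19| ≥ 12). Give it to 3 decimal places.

The first two moments determine the variance, so Chebyshev's inequality is the sharpest standard bound available.
Var(X) = E[X²] − (E[X])² = 365 − 361 = 4.
Chebyshev's inequality: P(|X − μ| ≥ t) ≤ Var(X)/t² = 4/144 = 0.0278.

0.028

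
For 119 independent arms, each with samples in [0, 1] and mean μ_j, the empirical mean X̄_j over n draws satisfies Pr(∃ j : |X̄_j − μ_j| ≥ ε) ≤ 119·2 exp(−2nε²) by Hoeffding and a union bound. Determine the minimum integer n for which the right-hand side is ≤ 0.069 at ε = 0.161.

Need 2·119·exp(−2nε²) ≤ 0.069, i.e. exp(−2nε²) ≤ 0.069/238.
So 2nε² ≥ ln(238/0.069) = 8.145919.
Hence n ≥ 8.145919/(2·0.161²) = 157.130.
The smallest integer n is 158.

158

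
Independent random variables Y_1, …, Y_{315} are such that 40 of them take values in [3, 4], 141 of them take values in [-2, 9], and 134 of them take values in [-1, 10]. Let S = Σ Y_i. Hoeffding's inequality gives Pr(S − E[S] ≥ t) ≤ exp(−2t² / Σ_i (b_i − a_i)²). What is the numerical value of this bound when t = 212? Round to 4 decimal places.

Σ(b_i − a_i)² = 40·1² + 141·11² + 134·11² = 33315.
Exponent = 2·212² / 33315 = 2.69812.
Bound = exp(−2.69812) = 0.06733.

0.0673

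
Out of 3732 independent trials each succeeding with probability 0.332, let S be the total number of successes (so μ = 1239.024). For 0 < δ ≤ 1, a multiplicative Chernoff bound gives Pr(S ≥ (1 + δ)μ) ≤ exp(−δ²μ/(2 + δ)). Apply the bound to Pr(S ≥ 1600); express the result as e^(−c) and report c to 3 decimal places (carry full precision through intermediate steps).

45.897

Write 1600 = (1 + δ)μ, so δ = 1600/1239.024 − 1 = 0.291339…
Then the exponent is δ²μ/(2 + δ) = (1600 − μ)² / (μ·(2 + δ)) = 45.897348.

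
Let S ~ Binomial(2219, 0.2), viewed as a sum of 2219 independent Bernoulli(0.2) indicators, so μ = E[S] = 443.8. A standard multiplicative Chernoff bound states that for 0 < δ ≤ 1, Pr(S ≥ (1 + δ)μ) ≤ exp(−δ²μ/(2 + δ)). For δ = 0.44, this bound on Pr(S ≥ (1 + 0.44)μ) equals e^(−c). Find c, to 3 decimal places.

c = δ²μ/(2 + δ) = 0.44²·443.8/(2 + 0.44) = 35.2130.

35.213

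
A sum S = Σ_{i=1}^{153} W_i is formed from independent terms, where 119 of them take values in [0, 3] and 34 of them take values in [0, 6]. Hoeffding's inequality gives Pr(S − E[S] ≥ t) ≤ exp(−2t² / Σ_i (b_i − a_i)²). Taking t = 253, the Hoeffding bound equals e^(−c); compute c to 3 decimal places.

55.781

Σ(b_i − a_i)² = 119·3² + 34·6² = 2295.
c = 2t² / 2295 = 2·253² / 2295 = 55.7813.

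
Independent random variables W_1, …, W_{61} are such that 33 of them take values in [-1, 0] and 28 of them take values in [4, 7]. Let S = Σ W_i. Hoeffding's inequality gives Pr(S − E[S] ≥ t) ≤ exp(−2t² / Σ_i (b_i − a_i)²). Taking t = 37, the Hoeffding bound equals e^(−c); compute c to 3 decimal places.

9.607

Σ(b_i − a_i)² = 33·1² + 28·3² = 285.
c = 2t² / 285 = 2·37² / 285 = 9.6070.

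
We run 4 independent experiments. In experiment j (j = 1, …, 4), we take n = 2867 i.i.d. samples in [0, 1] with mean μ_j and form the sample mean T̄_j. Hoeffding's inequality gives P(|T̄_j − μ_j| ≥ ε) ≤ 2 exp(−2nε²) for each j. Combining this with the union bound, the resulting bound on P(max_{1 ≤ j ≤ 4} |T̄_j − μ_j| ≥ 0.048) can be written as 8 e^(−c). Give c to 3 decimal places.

13.211

Union bound over the 4 events: P(max_{1 ≤ j ≤ 4} |T̄_j − μ_j| ≥ 0.048) ≤ 4·2·exp(−2nε²) = 8 exp(−2·2867·0.048²).
So c = 2·2867·0.048² = 13.2111.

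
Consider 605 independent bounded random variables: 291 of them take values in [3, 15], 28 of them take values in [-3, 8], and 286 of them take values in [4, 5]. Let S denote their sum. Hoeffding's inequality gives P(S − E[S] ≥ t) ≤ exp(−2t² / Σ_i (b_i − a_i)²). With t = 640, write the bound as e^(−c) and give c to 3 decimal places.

17.974

Σ(b_i − a_i)² = 291·12² + 28·11² + 286·1² = 45578.
c = 2t² / 45578 = 2·640² / 45578 = 17.9736.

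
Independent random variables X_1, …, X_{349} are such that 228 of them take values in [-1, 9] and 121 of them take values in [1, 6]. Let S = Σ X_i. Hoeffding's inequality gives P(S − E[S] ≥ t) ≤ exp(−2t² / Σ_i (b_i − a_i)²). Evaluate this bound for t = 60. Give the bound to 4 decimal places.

0.7567

Σ(b_i − a_i)² = 228·10² + 121·5² = 25825.
Exponent = 2·60² / 25825 = 0.27880.
Bound = exp(−0.27880) = 0.75669.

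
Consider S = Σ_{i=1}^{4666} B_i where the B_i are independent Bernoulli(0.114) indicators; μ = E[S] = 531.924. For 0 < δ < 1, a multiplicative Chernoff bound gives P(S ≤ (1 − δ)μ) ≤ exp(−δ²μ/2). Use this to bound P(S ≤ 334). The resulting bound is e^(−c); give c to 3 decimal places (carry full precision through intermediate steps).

Write 334 = (1 − δ)μ, so δ = 1 − 334/531.924 = 0.3720907…
Then the exponent is δ²μ/2 = (μ − 334)²/(2μ) = 36.822845.

36.823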